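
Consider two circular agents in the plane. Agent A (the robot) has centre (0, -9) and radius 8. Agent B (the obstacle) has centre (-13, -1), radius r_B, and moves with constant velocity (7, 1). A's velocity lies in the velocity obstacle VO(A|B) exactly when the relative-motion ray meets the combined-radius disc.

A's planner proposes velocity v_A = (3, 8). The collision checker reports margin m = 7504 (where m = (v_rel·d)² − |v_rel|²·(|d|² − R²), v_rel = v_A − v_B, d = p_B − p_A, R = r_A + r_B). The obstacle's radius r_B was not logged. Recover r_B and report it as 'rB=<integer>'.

m = 7504
d = (-13, 8);  v_rel = (-4, 7),  |v_rel|² = 65
v_rel×d = (-4)·(8) − (7)·(-13) = 59
since m = R²·65 − 59²:  R² = (3481 + 7504) / 65 = 169
R = √169 = 13  ⇒  r_B = 13 − 8 = 5

rB=5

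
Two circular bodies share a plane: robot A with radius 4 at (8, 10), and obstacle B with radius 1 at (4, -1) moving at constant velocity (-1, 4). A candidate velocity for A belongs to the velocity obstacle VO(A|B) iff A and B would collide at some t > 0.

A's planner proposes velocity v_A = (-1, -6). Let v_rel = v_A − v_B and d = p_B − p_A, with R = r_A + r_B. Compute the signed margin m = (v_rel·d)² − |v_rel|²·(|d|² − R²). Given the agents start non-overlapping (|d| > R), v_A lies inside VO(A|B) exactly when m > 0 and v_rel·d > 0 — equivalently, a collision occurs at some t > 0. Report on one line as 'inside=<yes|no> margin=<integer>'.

d = (-4, -11),  |d|² = 137;  R = 4+1 = 5,  c = 137−5² = 112
v_rel = (0, -10),  |v_rel|² = 100;  v_rel·d = (0)·(-4) + (-10)·(-11) = 110
100·t² − 220·t + 112 = 0  ⇒  m = 110² − 100·112 = 900
m = 900 > 0,  v_rel·d = 110 > 0  ⇒  inside

inside=yes margin=900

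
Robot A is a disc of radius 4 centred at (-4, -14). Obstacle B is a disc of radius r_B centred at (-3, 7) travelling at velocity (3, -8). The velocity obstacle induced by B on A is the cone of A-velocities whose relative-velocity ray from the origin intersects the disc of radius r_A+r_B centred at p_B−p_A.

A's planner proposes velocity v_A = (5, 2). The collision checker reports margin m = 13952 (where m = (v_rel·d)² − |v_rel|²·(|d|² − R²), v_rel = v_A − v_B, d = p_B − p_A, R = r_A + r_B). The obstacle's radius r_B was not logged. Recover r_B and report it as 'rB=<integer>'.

m = 13952
d = (1, 21);  v_rel = (2, 10),  |v_rel|² = 104
v_rel×d = (2)·(21) − (10)·(1) = 32
since m = R²·104 − 32²:  R² = (1024 + 13952) / 104 = 144
R = √144 = 12  ⇒  r_B = 12 − 4 = 8

rB=8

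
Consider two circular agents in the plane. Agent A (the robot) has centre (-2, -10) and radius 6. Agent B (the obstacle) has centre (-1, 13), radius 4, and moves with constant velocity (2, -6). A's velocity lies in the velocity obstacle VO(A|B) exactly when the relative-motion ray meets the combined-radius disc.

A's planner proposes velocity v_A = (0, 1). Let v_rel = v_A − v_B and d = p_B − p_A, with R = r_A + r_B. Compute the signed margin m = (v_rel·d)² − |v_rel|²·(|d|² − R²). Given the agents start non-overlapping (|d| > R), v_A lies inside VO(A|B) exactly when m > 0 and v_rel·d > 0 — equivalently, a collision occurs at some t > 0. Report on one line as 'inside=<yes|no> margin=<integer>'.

d = (1, 23),  |d|² = 530;  R = 6+4 = 10,  c = 530−10² = 430
v_rel = (-2, 7),  |v_rel|² = 53;  v_rel·d = (-2)·(1) + (7)·(23) = 159
53·t² − 318·t + 430 = 0  ⇒  m = 159² − 53·430 = 2491
m = 2491 > 0,  v_rel·d = 159 > 0  ⇒  inside

inside=yes margin=2491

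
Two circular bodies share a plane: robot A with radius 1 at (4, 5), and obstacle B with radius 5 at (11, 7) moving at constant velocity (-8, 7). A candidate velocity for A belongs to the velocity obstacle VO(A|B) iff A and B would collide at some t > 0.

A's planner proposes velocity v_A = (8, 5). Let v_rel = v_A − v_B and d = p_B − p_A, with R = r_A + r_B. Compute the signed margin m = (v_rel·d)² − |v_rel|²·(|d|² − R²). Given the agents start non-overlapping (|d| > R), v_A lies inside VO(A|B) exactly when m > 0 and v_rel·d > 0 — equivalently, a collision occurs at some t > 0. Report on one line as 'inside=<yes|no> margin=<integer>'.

d = (7, 2),  |d|² = 53;  R = 1+5 = 6,  c = 53−6² = 17
v_rel = (16, -2),  |v_rel|² = 260;  v_rel·d = (16)·(7) + (-2)·(2) = 108
260·t² − 216·t + 17 = 0  ⇒  m = 108² − 260·17 = 7244
m = 7244 > 0,  v_rel·d = 108 > 0  ⇒  inside

inside=yes margin=7244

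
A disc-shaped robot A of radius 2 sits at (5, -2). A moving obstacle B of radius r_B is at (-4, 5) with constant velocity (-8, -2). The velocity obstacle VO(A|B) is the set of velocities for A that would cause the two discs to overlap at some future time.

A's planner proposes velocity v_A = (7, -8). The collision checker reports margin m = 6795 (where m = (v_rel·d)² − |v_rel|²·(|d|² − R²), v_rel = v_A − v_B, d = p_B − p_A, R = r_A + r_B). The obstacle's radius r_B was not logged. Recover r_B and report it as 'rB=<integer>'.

m = 6795
d = (-9, 7);  v_rel = (15, -6),  |v_rel|² = 261
v_rel×d = (15)·(7) − (-6)·(-9) = 51
since m = R²·261 − 51²:  R² = (2601 + 6795) / 261 = 36
R = √36 = 6  ⇒  r_B = 6 − 2 = 4

rB=4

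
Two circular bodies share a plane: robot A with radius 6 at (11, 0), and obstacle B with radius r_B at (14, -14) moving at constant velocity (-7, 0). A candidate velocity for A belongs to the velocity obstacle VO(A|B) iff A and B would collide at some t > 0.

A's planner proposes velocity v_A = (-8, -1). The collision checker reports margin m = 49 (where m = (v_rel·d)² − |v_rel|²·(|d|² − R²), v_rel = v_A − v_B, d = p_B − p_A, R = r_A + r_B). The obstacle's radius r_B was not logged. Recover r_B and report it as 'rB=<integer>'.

m = 49
d = (3, -14);  v_rel = (-1, -1),  |v_rel|² = 2
v_rel×d = (-1)·(-14) − (-1)·(3) = 17
since m = R²·2 − 17²:  R² = (289 + 49) / 2 = 169
R = √169 = 13  ⇒  r_B = 13 − 6 = 7

rB=7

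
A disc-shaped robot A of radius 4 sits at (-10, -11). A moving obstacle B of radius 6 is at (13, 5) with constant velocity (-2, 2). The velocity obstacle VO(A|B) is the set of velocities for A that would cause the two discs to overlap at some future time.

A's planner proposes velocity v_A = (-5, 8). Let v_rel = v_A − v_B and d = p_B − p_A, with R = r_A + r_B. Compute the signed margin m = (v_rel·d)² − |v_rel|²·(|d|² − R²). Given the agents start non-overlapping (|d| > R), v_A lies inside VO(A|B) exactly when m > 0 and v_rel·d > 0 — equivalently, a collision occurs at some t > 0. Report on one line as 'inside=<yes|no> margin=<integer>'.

d = (23, 16),  |d|² = 785;  R = 4+6 = 10,  c = 785−10² = 685
v_rel = (-3, 6),  |v_rel|² = 45;  v_rel·d = (-3)·(23) + (6)·(16) = 27
45·t² − 54·t + 685 = 0  ⇒  m = 27² − 45·685 = -30096
m = -30096 < 0,  v_rel·d = 27 > 0  ⇒  outside

inside=no margin=-30096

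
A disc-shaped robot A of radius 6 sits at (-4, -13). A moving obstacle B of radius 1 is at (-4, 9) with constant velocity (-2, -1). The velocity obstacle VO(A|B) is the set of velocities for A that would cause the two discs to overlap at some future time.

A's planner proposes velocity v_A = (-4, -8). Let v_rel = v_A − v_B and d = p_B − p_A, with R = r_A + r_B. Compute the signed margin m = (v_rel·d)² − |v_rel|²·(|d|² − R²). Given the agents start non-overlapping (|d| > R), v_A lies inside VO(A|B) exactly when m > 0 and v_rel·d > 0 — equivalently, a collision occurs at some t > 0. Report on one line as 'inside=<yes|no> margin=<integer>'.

d = (0, 22),  |d|² = 484;  R = 6+1 = 7,  c = 484−7² = 435
v_rel = (-2, -7),  |v_rel|² = 53;  v_rel·d = (-2)·(0) + (-7)·(22) = -154
53·t² + 308·t + 435 = 0  ⇒  m = (-154)² − 53·435 = 661
m = 661 > 0,  v_rel·d = -154 < 0  ⇒  outside

inside=no margin=661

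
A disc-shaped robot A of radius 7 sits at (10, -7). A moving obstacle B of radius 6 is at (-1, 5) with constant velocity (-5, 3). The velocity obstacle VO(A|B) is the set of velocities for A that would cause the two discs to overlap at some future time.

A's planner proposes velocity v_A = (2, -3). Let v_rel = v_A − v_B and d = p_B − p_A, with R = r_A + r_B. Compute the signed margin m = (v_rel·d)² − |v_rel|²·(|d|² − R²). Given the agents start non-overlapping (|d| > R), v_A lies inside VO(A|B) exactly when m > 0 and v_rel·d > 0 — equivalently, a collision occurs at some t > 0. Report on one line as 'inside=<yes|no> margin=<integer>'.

d = (-11, 12),  |d|² = 265;  R = 7+6 = 13,  c = 265−13² = 96
v_rel = (7, -6),  |v_rel|² = 85;  v_rel·d = (7)·(-11) + (-6)·(12) = -149
85·t² + 298·t + 96 = 0  ⇒  m = (-149)² − 85·96 = 14041
m = 14041 > 0,  v_rel·d = -149 < 0  ⇒  outside

inside=no margin=14041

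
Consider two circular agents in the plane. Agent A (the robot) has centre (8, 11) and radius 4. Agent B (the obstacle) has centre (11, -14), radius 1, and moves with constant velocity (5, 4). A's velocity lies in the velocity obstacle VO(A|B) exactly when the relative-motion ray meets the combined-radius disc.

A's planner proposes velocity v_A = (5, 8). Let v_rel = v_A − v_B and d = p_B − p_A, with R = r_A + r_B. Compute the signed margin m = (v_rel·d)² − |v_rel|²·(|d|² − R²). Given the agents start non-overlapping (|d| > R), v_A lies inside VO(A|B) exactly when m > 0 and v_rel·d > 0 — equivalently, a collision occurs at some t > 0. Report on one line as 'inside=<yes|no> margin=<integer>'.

d = (3, -25),  |d|² = 634;  R = 4+1 = 5,  c = 634−5² = 609
v_rel = (0, 4),  |v_rel|² = 16;  v_rel·d = (0)·(3) + (4)·(-25) = -100
16·t² + 200·t + 609 = 0  ⇒  m = (-100)² − 16·609 = 256
m = 256 > 0,  v_rel·d = -100 < 0  ⇒  outside

inside=no margin=256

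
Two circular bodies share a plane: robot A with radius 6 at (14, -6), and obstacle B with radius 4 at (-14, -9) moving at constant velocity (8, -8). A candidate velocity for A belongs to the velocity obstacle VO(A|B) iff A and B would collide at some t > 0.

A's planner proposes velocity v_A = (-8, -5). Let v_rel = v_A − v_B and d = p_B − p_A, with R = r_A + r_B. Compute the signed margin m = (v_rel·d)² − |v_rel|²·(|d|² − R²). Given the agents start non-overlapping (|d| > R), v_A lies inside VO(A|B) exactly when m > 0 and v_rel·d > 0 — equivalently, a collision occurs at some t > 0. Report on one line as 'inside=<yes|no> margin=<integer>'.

d = (-28, -3),  |d|² = 793;  R = 6+4 = 10,  c = 793−10² = 693
v_rel = (-16, 3),  |v_rel|² = 265;  v_rel·d = (-16)·(-28) + (3)·(-3) = 439
265·t² − 878·t + 693 = 0  ⇒  m = 439² − 265·693 = 9076
m = 9076 > 0,  v_rel·d = 439 > 0  ⇒  inside

inside=yes margin=9076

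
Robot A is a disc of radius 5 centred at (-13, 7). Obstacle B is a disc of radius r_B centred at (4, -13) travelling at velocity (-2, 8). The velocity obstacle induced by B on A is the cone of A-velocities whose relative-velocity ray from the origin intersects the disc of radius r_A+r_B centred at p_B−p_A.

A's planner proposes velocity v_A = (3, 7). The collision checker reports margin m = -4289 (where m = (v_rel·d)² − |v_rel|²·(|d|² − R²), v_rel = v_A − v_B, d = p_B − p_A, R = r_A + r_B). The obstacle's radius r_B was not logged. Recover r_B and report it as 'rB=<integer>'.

m = -4289
d = (17, -20);  v_rel = (5, -1),  |v_rel|² = 26
v_rel×d = (5)·(-20) − (-1)·(17) = -83
since m = R²·26 − (-83)²:  R² = (6889 + -4289) / 26 = 100
R = √100 = 10  ⇒  r_B = 10 − 5 = 5

rB=5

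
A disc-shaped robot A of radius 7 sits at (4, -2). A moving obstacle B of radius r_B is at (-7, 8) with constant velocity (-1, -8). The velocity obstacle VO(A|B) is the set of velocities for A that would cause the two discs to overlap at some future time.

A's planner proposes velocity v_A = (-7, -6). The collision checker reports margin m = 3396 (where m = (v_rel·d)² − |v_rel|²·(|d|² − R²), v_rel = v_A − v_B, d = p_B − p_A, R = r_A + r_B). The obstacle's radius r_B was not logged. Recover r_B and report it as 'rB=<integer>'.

m = 3396
d = (-11, 10);  v_rel = (-6, 2),  |v_rel|² = 40
v_rel×d = (-6)·(10) − (2)·(-11) = -38
since m = R²·40 − (-38)²:  R² = (1444 + 3396) / 40 = 121
R = √121 = 11  ⇒  r_B = 11 − 7 = 4

rB=4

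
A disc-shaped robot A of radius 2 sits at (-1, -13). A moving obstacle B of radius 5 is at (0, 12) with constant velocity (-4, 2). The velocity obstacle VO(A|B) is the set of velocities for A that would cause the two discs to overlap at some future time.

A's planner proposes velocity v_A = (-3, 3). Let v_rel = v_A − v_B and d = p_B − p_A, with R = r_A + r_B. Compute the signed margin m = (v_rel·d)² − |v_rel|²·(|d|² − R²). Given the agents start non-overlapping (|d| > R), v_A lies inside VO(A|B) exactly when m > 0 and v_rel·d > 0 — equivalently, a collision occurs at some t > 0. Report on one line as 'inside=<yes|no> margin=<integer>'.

d = (1, 25),  |d|² = 626;  R = 2+5 = 7,  c = 626−7² = 577
v_rel = (1, 1),  |v_rel|² = 2;  v_rel·d = (1)·(1) + (1)·(25) = 26
2·t² − 52·t + 577 = 0  ⇒  m = 26² − 2·577 = -478
m = -478 < 0,  v_rel·d = 26 > 0  ⇒  outside

inside=no margin=-478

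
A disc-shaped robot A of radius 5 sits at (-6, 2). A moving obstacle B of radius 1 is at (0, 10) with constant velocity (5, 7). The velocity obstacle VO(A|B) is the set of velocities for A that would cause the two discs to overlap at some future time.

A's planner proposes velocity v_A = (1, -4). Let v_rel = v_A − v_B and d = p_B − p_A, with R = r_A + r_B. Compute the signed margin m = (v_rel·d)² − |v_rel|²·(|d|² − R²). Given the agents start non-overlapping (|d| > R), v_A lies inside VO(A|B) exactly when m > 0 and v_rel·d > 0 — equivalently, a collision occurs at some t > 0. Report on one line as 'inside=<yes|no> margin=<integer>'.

d = (6, 8),  |d|² = 100;  R = 5+1 = 6,  c = 100−6² = 64
v_rel = (-4, -11),  |v_rel|² = 137;  v_rel·d = (-4)·(6) + (-11)·(8) = -112
137·t² + 224·t + 64 = 0  ⇒  m = (-112)² − 137·64 = 3776
m = 3776 > 0,  v_rel·d = -112 < 0  ⇒  outside

inside=no margin=3776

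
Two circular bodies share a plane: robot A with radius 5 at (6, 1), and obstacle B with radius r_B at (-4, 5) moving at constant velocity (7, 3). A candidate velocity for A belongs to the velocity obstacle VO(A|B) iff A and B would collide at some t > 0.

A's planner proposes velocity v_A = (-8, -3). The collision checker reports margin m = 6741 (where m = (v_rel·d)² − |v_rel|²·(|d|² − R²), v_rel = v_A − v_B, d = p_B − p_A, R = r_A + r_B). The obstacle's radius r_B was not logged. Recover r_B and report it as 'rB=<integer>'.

m = 6741
d = (-10, 4);  v_rel = (-15, -6),  |v_rel|² = 261
v_rel×d = (-15)·(4) − (-6)·(-10) = -120
since m = R²·261 − (-120)²:  R² = (14400 + 6741) / 261 = 81
R = √81 = 9  ⇒  r_B = 9 − 5 = 4

rB=4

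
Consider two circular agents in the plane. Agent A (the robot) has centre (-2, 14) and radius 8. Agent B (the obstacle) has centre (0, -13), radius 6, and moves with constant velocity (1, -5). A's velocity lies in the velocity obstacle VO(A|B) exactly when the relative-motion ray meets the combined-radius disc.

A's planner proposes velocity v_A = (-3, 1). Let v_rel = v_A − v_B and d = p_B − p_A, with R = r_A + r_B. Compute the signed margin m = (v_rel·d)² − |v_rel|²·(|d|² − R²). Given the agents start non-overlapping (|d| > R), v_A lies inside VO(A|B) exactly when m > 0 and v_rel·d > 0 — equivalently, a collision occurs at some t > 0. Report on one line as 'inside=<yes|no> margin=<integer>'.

d = (2, -27),  |d|² = 733;  R = 8+6 = 14,  c = 733−14² = 537
v_rel = (-4, 6),  |v_rel|² = 52;  v_rel·d = (-4)·(2) + (6)·(-27) = -170
52·t² + 340·t + 537 = 0  ⇒  m = (-170)² − 52·537 = 976
m = 976 > 0,  v_rel·d = -170 < 0  ⇒  outside

inside=no margin=976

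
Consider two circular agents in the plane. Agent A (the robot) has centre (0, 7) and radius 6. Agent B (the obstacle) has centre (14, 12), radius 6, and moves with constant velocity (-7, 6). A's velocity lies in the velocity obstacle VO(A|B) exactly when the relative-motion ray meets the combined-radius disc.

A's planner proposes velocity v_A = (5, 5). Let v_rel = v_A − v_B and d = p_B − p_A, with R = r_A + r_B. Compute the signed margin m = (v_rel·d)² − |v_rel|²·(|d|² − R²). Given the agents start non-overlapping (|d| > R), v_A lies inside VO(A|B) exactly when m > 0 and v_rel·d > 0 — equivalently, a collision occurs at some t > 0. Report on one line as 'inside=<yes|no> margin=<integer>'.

d = (14, 5),  |d|² = 221;  R = 6+6 = 12,  c = 221−12² = 77
v_rel = (12, -1),  |v_rel|² = 145;  v_rel·d = (12)·(14) + (-1)·(5) = 163
145·t² − 326·t + 77 = 0  ⇒  m = 163² − 145·77 = 15404
m = 15404 > 0,  v_rel·d = 163 > 0  ⇒  inside

inside=yes margin=15404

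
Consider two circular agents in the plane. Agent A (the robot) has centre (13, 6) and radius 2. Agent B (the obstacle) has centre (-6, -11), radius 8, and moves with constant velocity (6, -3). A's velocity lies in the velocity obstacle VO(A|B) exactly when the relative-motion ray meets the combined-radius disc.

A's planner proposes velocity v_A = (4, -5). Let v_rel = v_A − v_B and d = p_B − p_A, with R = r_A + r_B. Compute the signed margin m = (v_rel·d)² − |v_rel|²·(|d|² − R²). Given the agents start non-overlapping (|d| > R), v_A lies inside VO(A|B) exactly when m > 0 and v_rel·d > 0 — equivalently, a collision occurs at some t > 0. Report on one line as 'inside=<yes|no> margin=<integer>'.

d = (-19, -17),  |d|² = 650;  R = 2+8 = 10,  c = 650−10² = 550
v_rel = (-2, -2),  |v_rel|² = 8;  v_rel·d = (-2)·(-19) + (-2)·(-17) = 72
8·t² − 144·t + 550 = 0  ⇒  m = 72² − 8·550 = 784
m = 784 > 0,  v_rel·d = 72 > 0  ⇒  inside

inside=yes margin=784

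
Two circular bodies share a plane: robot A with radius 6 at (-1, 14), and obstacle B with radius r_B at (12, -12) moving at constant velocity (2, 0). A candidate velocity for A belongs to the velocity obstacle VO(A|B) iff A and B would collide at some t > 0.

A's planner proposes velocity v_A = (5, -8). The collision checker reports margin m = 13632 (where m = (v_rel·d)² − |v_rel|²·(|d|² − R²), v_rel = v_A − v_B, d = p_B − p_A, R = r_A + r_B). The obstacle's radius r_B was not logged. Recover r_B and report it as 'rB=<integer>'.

m = 13632
d = (13, -26);  v_rel = (3, -8),  |v_rel|² = 73
v_rel×d = (3)·(-26) − (-8)·(13) = 26
since m = R²·73 − 26²:  R² = (676 + 13632) / 73 = 196
R = √196 = 14  ⇒  r_B = 14 − 6 = 8

rB=8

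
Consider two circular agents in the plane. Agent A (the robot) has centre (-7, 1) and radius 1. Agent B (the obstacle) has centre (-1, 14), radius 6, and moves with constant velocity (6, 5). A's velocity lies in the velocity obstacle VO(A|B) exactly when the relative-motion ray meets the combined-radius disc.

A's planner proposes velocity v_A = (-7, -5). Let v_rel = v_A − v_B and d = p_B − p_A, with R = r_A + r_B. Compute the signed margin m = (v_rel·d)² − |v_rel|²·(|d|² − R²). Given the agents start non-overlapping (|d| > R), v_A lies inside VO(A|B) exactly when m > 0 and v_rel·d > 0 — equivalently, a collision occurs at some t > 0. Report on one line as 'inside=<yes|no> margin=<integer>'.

d = (6, 13),  |d|² = 205;  R = 1+6 = 7,  c = 205−7² = 156
v_rel = (-13, -10),  |v_rel|² = 269;  v_rel·d = (-13)·(6) + (-10)·(13) = -208
269·t² + 416·t + 156 = 0  ⇒  m = (-208)² − 269·156 = 1300
m = 1300 > 0,  v_rel·d = -208 < 0  ⇒  outside

inside=no margin=1300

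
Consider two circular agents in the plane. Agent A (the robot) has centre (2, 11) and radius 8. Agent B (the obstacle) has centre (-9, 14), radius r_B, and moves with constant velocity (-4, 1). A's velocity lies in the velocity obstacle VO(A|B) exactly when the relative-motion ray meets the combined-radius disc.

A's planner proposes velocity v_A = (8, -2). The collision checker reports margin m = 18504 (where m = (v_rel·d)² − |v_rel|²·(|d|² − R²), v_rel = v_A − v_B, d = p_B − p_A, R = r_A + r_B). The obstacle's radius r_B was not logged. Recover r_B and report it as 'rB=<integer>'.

m = 18504
d = (-11, 3);  v_rel = (12, -3),  |v_rel|² = 153
v_rel×d = (12)·(3) − (-3)·(-11) = 3
since m = R²·153 − 3²:  R² = (9 + 18504) / 153 = 121
R = √121 = 11  ⇒  r_B = 11 − 8 = 3

rB=3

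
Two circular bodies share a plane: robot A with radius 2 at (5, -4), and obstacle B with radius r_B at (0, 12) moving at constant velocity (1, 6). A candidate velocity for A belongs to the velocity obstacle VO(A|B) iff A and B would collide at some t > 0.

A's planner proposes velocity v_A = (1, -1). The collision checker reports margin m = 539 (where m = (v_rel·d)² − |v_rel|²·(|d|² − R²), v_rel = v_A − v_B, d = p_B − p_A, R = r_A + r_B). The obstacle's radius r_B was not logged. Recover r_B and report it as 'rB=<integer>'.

m = 539
d = (-5, 16);  v_rel = (0, -7),  |v_rel|² = 49
v_rel×d = (0)·(16) − (-7)·(-5) = -35
since m = R²·49 − (-35)²:  R² = (1225 + 539) / 49 = 36
R = √36 = 6  ⇒  r_B = 6 − 2 = 4

rB=4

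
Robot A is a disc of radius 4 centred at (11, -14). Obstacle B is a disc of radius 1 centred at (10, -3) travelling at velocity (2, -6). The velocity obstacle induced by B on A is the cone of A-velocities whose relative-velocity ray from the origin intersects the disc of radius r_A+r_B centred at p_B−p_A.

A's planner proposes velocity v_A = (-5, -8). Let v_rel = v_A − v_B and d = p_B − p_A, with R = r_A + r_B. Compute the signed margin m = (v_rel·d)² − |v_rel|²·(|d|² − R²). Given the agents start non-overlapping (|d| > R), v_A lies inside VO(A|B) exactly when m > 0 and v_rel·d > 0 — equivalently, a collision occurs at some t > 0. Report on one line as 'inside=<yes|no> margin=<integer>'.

d = (-1, 11),  |d|² = 122;  R = 4+1 = 5,  c = 122−5² = 97
v_rel = (-7, -2),  |v_rel|² = 53;  v_rel·d = (-7)·(-1) + (-2)·(11) = -15
53·t² + 30·t + 97 = 0  ⇒  m = (-15)² − 53·97 = -4916
m = -4916 < 0,  v_rel·d = -15 < 0  ⇒  outside

inside=no margin=-4916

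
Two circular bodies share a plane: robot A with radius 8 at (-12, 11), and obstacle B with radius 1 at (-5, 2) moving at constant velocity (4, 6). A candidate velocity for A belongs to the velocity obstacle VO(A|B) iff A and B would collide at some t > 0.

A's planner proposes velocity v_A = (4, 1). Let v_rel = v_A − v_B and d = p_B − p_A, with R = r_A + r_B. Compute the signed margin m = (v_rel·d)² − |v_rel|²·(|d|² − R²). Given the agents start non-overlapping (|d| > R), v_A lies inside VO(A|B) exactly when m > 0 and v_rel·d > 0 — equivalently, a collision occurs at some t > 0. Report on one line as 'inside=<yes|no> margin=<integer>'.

d = (7, -9),  |d|² = 130;  R = 8+1 = 9,  c = 130−9² = 49
v_rel = (0, -5),  |v_rel|² = 25;  v_rel·d = (0)·(7) + (-5)·(-9) = 45
25·t² − 90·t + 49 = 0  ⇒  m = 45² − 25·49 = 800
m = 800 > 0,  v_rel·d = 45 > 0  ⇒  inside

inside=yes margin=800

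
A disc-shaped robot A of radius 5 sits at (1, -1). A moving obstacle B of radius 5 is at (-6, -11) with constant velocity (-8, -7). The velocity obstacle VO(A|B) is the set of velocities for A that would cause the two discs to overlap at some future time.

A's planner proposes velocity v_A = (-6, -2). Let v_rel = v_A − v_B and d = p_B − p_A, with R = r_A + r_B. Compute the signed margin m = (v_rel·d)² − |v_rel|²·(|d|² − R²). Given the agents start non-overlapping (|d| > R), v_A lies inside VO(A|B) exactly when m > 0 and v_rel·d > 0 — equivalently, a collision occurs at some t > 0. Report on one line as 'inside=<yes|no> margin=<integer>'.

d = (-7, -10),  |d|² = 149;  R = 5+5 = 10,  c = 149−10² = 49
v_rel = (2, 5),  |v_rel|² = 29;  v_rel·d = (2)·(-7) + (5)·(-10) = -64
29·t² + 128·t + 49 = 0  ⇒  m = (-64)² − 29·49 = 2675
m = 2675 > 0,  v_rel·d = -64 < 0  ⇒  outside

inside=no margin=2675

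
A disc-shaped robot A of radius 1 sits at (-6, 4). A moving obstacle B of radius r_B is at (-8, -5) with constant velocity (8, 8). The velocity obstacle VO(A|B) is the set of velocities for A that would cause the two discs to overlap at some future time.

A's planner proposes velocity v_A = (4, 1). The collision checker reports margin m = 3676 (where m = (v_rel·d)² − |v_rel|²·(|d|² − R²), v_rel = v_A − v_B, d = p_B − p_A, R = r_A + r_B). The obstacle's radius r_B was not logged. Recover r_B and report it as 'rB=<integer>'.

m = 3676
d = (-2, -9);  v_rel = (-4, -7),  |v_rel|² = 65
v_rel×d = (-4)·(-9) − (-7)·(-2) = 22
since m = R²·65 − 22²:  R² = (484 + 3676) / 65 = 64
R = √64 = 8  ⇒  r_B = 8 − 1 = 7

rB=7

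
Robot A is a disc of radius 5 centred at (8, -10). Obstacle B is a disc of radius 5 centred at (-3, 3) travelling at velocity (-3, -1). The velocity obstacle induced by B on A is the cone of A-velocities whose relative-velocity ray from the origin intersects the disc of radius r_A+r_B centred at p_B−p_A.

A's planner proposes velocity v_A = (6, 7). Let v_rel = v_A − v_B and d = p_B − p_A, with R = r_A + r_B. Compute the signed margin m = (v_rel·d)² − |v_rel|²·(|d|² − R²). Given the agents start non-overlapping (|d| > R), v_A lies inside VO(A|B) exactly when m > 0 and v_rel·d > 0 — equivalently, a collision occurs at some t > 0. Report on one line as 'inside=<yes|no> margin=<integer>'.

d = (-11, 13),  |d|² = 290;  R = 5+5 = 10,  c = 290−10² = 190
v_rel = (9, 8),  |v_rel|² = 145;  v_rel·d = (9)·(-11) + (8)·(13) = 5
145·t² − 10·t + 190 = 0  ⇒  m = 5² − 145·190 = -27525
m = -27525 < 0,  v_rel·d = 5 > 0  ⇒  outside

inside=no margin=-27525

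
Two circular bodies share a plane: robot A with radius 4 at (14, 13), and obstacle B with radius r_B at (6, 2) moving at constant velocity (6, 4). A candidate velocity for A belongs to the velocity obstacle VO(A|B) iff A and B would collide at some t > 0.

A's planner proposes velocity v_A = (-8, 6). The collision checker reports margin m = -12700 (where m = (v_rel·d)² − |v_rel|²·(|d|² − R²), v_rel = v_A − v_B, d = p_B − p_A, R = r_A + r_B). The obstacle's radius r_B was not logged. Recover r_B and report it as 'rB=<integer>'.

m = -12700
d = (-8, -11);  v_rel = (-14, 2),  |v_rel|² = 200
v_rel×d = (-14)·(-11) − (2)·(-8) = 170
since m = R²·200 − 170²:  R² = (28900 + -12700) / 200 = 81
R = √81 = 9  ⇒  r_B = 9 − 4 = 5

rB=5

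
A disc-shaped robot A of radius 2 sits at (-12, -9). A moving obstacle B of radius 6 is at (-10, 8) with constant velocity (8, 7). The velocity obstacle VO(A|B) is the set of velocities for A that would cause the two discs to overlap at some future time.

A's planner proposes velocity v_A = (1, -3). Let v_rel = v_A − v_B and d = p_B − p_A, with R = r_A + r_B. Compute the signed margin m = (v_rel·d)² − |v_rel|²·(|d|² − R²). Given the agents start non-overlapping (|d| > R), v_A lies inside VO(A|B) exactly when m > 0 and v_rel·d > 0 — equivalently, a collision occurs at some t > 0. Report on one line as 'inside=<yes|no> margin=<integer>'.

d = (2, 17),  |d|² = 293;  R = 2+6 = 8,  c = 293−8² = 229
v_rel = (-7, -10),  |v_rel|² = 149;  v_rel·d = (-7)·(2) + (-10)·(17) = -184
149·t² + 368·t + 229 = 0  ⇒  m = (-184)² − 149·229 = -265
m = -265 < 0,  v_rel·d = -184 < 0  ⇒  outside

inside=no margin=-265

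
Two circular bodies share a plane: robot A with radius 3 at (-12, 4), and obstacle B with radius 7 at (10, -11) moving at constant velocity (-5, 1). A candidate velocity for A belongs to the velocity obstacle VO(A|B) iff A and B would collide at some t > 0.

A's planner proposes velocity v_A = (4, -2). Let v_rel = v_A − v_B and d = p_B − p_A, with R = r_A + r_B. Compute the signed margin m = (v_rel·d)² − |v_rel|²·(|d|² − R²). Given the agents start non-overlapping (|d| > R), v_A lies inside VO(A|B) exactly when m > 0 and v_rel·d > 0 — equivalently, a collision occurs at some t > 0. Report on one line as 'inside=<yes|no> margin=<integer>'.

d = (22, -15),  |d|² = 709;  R = 3+7 = 10,  c = 709−10² = 609
v_rel = (9, -3),  |v_rel|² = 90;  v_rel·d = (9)·(22) + (-3)·(-15) = 243
90·t² − 486·t + 609 = 0  ⇒  m = 243² − 90·609 = 4239
m = 4239 > 0,  v_rel·d = 243 > 0  ⇒  inside

inside=yes margin=4239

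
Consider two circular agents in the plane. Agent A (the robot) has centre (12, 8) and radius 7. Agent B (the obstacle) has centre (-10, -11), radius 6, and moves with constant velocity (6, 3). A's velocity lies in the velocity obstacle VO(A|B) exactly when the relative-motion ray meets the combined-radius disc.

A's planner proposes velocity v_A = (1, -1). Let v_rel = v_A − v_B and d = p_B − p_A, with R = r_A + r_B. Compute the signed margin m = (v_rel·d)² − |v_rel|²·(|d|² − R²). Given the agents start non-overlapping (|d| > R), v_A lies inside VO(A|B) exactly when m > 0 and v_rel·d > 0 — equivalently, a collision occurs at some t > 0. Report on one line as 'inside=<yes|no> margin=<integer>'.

d = (-22, -19),  |d|² = 845;  R = 7+6 = 13,  c = 845−13² = 676
v_rel = (-5, -4),  |v_rel|² = 41;  v_rel·d = (-5)·(-22) + (-4)·(-19) = 186
41·t² − 372·t + 676 = 0  ⇒  m = 186² − 41·676 = 6880
m = 6880 > 0,  v_rel·d = 186 > 0  ⇒  inside

inside=yes margin=6880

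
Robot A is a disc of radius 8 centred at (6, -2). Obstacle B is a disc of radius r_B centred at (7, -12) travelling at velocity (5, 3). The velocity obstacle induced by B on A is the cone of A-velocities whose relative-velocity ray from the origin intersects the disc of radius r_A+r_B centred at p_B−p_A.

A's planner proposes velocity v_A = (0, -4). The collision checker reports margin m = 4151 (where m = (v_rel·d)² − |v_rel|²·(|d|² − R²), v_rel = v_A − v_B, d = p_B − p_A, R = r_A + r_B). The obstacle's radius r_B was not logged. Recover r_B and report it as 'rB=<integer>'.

m = 4151
d = (1, -10);  v_rel = (-5, -7),  |v_rel|² = 74
v_rel×d = (-5)·(-10) − (-7)·(1) = 57
since m = R²·74 − 57²:  R² = (3249 + 4151) / 74 = 100
R = √100 = 10  ⇒  r_B = 10 − 8 = 2

rB=2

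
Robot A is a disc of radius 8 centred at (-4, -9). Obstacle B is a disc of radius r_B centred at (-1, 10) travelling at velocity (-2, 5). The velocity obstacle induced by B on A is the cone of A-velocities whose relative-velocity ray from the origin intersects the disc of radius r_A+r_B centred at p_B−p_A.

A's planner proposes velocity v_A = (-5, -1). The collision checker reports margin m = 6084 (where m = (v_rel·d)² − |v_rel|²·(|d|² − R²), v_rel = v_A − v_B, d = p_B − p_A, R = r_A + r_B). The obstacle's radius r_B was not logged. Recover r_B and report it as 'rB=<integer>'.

m = 6084
d = (3, 19);  v_rel = (-3, -6),  |v_rel|² = 45
v_rel×d = (-3)·(19) − (-6)·(3) = -39
since m = R²·45 − (-39)²:  R² = (1521 + 6084) / 45 = 169
R = √169 = 13  ⇒  r_B = 13 − 8 = 5

rB=5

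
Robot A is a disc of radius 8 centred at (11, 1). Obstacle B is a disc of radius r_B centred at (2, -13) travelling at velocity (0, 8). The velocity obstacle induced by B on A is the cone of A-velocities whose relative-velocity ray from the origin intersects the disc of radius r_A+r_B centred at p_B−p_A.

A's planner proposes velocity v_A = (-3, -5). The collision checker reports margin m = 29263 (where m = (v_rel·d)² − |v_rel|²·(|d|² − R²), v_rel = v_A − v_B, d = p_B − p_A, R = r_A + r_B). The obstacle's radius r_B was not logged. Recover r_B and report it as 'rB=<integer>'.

m = 29263
d = (-9, -14);  v_rel = (-3, -13),  |v_rel|² = 178
v_rel×d = (-3)·(-14) − (-13)·(-9) = -75
since m = R²·178 − (-75)²:  R² = (5625 + 29263) / 178 = 196
R = √196 = 14  ⇒  r_B = 14 − 8 = 6

rB=6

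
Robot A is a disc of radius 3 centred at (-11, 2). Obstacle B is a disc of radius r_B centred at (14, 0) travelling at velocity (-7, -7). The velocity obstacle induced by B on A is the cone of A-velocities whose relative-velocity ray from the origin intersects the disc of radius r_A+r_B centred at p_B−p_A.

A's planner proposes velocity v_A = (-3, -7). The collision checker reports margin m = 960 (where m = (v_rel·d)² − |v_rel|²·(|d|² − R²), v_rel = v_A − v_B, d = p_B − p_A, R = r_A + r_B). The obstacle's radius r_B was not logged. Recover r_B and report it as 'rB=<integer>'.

m = 960
d = (25, -2);  v_rel = (4, 0),  |v_rel|² = 16
v_rel×d = (4)·(-2) − (0)·(25) = -8
since m = R²·16 − (-8)²:  R² = (64 + 960) / 16 = 64
R = √64 = 8  ⇒  r_B = 8 − 3 = 5

rB=5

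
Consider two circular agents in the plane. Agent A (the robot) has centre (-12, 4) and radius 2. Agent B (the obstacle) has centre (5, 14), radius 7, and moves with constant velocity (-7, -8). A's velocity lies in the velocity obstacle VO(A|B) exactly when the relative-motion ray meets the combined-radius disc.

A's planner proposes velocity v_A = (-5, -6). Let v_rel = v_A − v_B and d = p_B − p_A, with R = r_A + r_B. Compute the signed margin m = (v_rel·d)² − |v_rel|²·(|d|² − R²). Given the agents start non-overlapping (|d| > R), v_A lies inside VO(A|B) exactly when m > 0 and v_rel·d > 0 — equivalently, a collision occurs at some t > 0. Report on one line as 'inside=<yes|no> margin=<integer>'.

d = (17, 10),  |d|² = 389;  R = 2+7 = 9,  c = 389−9² = 308
v_rel = (2, 2),  |v_rel|² = 8;  v_rel·d = (2)·(17) + (2)·(10) = 54
8·t² − 108·t + 308 = 0  ⇒  m = 54² − 8·308 = 452
m = 452 > 0,  v_rel·d = 54 > 0  ⇒  inside

inside=yes margin=452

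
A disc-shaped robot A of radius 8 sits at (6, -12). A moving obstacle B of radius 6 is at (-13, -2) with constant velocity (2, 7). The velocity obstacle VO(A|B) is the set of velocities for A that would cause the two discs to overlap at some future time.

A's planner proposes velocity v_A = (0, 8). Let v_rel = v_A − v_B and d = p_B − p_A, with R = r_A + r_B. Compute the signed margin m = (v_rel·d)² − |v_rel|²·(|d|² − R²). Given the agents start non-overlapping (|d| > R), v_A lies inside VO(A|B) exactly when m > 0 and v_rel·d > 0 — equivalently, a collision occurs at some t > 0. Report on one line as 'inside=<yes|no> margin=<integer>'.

d = (-19, 10),  |d|² = 461;  R = 8+6 = 14,  c = 461−14² = 265
v_rel = (-2, 1),  |v_rel|² = 5;  v_rel·d = (-2)·(-19) + (1)·(10) = 48
5·t² − 96·t + 265 = 0  ⇒  m = 48² − 5·265 = 979
m = 979 > 0,  v_rel·d = 48 > 0  ⇒  inside

inside=yes margin=979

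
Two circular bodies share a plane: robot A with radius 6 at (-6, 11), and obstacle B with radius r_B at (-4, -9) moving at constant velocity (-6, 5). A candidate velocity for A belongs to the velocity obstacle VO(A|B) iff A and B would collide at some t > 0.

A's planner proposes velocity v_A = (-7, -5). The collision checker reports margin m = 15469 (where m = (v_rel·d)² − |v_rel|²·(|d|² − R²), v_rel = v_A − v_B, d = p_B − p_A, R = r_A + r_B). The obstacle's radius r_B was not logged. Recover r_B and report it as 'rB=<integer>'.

m = 15469
d = (2, -20);  v_rel = (-1, -10),  |v_rel|² = 101
v_rel×d = (-1)·(-20) − (-10)·(2) = 40
since m = R²·101 − 40²:  R² = (1600 + 15469) / 101 = 169
R = √169 = 13  ⇒  r_B = 13 − 6 = 7

rB=7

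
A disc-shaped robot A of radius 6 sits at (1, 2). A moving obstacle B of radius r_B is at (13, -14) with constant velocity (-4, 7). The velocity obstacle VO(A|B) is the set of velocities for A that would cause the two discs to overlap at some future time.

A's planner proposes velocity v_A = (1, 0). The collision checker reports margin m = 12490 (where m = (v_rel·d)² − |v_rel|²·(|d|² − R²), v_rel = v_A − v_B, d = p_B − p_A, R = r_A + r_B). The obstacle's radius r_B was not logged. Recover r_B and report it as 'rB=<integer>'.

m = 12490
d = (12, -16);  v_rel = (5, -7),  |v_rel|² = 74
v_rel×d = (5)·(-16) − (-7)·(12) = 4
since m = R²·74 − 4²:  R² = (16 + 12490) / 74 = 169
R = √169 = 13  ⇒  r_B = 13 − 6 = 7

rB=7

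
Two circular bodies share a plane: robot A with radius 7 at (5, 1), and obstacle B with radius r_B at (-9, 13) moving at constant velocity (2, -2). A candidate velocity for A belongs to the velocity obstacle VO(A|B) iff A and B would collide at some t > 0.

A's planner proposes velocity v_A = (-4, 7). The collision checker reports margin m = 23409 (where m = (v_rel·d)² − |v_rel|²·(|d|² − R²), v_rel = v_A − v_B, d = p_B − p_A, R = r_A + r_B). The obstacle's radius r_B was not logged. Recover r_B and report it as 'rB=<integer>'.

m = 23409
d = (-14, 12);  v_rel = (-6, 9),  |v_rel|² = 117
v_rel×d = (-6)·(12) − (9)·(-14) = 54
since m = R²·117 − 54²:  R² = (2916 + 23409) / 117 = 225
R = √225 = 15  ⇒  r_B = 15 − 7 = 8

rB=8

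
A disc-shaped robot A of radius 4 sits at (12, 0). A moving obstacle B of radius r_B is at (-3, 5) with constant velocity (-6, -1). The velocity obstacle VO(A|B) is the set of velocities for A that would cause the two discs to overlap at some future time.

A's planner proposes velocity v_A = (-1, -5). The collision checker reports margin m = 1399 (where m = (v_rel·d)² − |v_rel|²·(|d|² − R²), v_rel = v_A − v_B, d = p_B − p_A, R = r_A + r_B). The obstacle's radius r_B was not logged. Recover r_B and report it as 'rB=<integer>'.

m = 1399
d = (-15, 5);  v_rel = (5, -4),  |v_rel|² = 41
v_rel×d = (5)·(5) − (-4)·(-15) = -35
since m = R²·41 − (-35)²:  R² = (1225 + 1399) / 41 = 64
R = √64 = 8  ⇒  r_B = 8 − 4 = 4

rB=4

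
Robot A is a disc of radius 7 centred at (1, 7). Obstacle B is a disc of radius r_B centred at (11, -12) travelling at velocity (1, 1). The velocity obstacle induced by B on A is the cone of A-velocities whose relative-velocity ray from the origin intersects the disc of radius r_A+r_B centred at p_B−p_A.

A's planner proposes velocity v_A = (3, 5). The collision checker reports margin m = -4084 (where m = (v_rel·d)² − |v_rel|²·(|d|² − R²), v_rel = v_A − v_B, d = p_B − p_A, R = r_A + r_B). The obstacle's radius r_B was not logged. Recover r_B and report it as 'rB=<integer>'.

m = -4084
d = (10, -19);  v_rel = (2, 4),  |v_rel|² = 20
v_rel×d = (2)·(-19) − (4)·(10) = -78
since m = R²·20 − (-78)²:  R² = (6084 + -4084) / 20 = 100
R = √100 = 10  ⇒  r_B = 10 − 7 = 3

rB=3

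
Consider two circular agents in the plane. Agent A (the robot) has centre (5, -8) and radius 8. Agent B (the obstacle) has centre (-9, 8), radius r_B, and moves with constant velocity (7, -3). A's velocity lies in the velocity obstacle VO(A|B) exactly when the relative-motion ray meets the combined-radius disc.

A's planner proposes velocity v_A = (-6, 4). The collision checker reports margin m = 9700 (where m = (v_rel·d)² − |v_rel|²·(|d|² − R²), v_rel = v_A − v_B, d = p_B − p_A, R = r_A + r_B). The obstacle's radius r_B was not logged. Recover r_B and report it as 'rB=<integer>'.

m = 9700
d = (-14, 16);  v_rel = (-13, 7),  |v_rel|² = 218
v_rel×d = (-13)·(16) − (7)·(-14) = -110
since m = R²·218 − (-110)²:  R² = (12100 + 9700) / 218 = 100
R = √100 = 10  ⇒  r_B = 10 − 8 = 2

rB=2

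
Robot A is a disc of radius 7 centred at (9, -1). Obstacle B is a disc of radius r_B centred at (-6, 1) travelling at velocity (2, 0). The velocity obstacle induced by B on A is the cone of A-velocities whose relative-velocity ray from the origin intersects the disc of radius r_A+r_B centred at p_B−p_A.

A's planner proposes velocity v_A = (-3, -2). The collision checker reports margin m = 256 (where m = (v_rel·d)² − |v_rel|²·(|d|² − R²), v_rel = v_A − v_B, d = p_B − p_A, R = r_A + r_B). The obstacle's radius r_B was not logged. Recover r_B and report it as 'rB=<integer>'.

m = 256
d = (-15, 2);  v_rel = (-5, -2),  |v_rel|² = 29
v_rel×d = (-5)·(2) − (-2)·(-15) = -40
since m = R²·29 − (-40)²:  R² = (1600 + 256) / 29 = 64
R = √64 = 8  ⇒  r_B = 8 − 7 = 1

rB=1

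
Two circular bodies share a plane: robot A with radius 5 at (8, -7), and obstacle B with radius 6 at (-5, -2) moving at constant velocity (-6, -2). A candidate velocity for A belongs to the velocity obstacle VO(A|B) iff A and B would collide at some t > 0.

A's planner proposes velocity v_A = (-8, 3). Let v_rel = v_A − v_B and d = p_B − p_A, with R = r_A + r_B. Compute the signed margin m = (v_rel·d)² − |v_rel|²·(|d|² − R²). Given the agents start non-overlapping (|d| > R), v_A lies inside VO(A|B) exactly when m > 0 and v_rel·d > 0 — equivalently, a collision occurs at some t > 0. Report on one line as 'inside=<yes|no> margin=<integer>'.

d = (-13, 5),  |d|² = 194;  R = 5+6 = 11,  c = 194−11² = 73
v_rel = (-2, 5),  |v_rel|² = 29;  v_rel·d = (-2)·(-13) + (5)·(5) = 51
29·t² − 102·t + 73 = 0  ⇒  m = 51² − 29·73 = 484
m = 484 > 0,  v_rel·d = 51 > 0  ⇒  inside

inside=yes margin=484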